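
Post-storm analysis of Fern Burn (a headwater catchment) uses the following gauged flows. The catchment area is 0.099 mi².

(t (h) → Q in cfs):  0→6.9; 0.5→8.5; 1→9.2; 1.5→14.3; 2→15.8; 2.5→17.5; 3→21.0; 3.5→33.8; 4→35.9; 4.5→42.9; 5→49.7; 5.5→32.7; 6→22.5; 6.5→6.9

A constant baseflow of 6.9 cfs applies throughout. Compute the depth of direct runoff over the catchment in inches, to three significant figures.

d ≈ 1.73 in

Direct runoff: 0.0, 1.6, 2.3, 7.4, 8.9, 10.6, 14.1, 26.9, 29.0, 36.0, 42.8, 25.8, 15.6, 0.0 cfs; ΣQ_DR = 221.0 cfs.
V = ΣQ_DR · Δt = 221.0 × 1800 s = 3.978 × 10^5 ft³.
Over A = 0.099 mi², depth = V / A = 1.73 in.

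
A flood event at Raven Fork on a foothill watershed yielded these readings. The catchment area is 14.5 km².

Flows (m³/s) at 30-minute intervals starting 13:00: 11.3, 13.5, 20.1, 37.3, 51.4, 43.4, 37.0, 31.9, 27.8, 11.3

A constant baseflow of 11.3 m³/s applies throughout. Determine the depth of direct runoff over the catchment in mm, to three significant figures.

Direct runoff: 0.0, 2.2, 8.8, 26.0, 40.1, 32.1, 25.7, 20.6, 16.5, 0.0 m³/s; ΣQ_DR = 172.0 m³/s.
V = ΣQ_DR · Δt = 172.0 × 1800 s = 3.096 × 10^5 m³.
Over A = 14.5 km², depth = V / A = 21.4 mm.

d ≈ 21.4 mm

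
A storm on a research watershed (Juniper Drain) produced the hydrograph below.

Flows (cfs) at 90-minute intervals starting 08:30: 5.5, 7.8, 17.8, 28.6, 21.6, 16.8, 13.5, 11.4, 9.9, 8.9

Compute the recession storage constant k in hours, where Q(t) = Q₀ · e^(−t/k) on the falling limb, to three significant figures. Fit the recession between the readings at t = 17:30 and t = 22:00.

k ≈ 10.8 h

On the falling limb, Q drops from 13.5 to 8.9 cfs between t = 17:30 and t = 22:00 (Δt = 4.5 h).
k = −Δt / ln(Q₂/Q₁) = −4.5 / ln(8.9/13.5) = 10.8 h.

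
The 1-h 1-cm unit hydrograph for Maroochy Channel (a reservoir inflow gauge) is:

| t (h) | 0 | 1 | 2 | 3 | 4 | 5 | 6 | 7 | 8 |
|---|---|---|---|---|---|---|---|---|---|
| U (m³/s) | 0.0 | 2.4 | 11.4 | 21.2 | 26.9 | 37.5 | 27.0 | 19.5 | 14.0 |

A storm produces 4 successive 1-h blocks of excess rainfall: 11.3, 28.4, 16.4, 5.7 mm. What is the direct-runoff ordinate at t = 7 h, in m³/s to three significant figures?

Q ≈ 176 m³/s

By discrete convolution, Q_j = Σ (P_i / 10 mm) · U_{j−i}.
At t = 7 h (j=7): Q = (11.3/10)·19.5 + (28.4/10)·27.0 + (16.4/10)·37.5 + (5.7/10)·26.9 = 176 m³/s.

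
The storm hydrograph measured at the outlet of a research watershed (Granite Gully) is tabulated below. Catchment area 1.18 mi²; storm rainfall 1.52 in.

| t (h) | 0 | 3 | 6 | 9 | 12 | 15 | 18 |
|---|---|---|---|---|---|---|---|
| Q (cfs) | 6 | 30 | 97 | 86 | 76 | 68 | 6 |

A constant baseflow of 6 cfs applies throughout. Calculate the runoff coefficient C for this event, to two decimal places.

C ≈ 0.85

ΣQ_DR = 327.0 cfs; V = ΣQ_DR·Δt = 3.532 × 10^6 ft³.
Runoff depth d = V / A = 1.288 in.
C = d / P = 1.288 / 1.52 = 0.85.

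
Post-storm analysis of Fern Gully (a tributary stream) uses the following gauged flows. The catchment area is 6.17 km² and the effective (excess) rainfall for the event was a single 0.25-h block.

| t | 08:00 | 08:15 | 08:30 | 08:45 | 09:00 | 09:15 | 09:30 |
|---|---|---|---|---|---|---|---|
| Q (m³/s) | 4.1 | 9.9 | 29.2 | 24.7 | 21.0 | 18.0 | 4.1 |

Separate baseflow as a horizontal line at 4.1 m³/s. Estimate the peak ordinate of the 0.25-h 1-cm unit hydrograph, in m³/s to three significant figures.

U_p ≈ 20.9 m³/s

Direct runoff: 0.0, 5.8, 25.1, 20.6, 16.9, 13.9, 0.0 m³/s; ΣQ_DR = 82.30 m³/s, peak = 25.1 m³/s.
Runoff depth d = ΣQ_DR·Δt / A = 82.30 × 900 / (6.17 km²) = 12.00 mm.
The 1-cm UH is the DRH scaled by (10 mm)/d, so U_p = 25.1 × 10/12.00 = 20.9 m³/s.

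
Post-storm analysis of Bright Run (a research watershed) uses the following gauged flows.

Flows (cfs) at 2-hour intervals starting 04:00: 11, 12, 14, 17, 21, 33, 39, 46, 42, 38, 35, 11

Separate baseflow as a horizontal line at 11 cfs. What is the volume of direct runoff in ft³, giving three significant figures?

V ≈ 1.35 × 10^6 ft³

Direct-runoff ordinates (Q − Q_b): 0.0, 1.0, 3.0, 6.0, 10.0, 22.0, 28.0, 35.0, 31.0, 27.0, 24.0, 0.0 cfs.
ΣQ_DR = 187.0 cfs.
With Δt = 2 h = 7200 s, V = ΣQ_DR · Δt = 187.0 × 7200 = 1.35 × 10^6 ft³.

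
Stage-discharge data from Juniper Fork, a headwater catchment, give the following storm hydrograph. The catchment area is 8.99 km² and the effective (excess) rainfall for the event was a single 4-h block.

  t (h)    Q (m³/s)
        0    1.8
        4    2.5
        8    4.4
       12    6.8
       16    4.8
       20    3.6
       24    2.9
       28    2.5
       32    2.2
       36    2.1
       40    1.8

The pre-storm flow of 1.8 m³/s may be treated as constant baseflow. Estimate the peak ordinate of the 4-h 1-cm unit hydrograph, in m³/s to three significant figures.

Direct runoff: 0.0, 0.7, 2.6, 5.0, 3.0, 1.8, 1.1, 0.7, 0.4, 0.3, 0.0 m³/s; ΣQ_DR = 15.60 m³/s, peak = 5.0 m³/s.
Runoff depth d = ΣQ_DR·Δt / A = 15.60 × 14400 / (8.99 km²) = 24.99 mm.
The 1-cm UH is the DRH scaled by (10 mm)/d, so U_p = 5.0 × 10/24.99 = 2.00 m³/s.

U_p ≈ 2.00 m³/s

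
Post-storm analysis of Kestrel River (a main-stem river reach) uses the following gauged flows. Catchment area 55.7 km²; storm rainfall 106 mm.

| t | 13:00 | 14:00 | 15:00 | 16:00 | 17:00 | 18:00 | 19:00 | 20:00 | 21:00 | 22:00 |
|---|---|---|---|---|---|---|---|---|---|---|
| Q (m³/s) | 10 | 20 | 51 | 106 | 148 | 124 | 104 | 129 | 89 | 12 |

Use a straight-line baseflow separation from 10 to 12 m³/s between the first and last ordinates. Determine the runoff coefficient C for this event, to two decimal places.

ΣQ_DR = 683.0 m³/s; V = ΣQ_DR·Δt = 2.459 × 10^6 m³.
Runoff depth d = V / A = 44.14 mm.
C = d / P = 44.14 / 106 = 0.42.

C ≈ 0.42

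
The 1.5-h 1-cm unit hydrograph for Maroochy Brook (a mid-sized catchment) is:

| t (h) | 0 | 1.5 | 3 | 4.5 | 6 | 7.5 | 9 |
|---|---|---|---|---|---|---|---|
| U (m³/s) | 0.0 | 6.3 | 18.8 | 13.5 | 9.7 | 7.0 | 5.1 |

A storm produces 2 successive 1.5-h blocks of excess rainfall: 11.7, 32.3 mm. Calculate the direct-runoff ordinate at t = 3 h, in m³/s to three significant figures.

Q ≈ 42.3 m³/s

By discrete convolution, Q_j = Σ (P_i / 10 mm) · U_{j−i}.
At t = 3 h (j=2): Q = (11.7/10)·18.8 + (32.3/10)·6.3 = 42.3 m³/s.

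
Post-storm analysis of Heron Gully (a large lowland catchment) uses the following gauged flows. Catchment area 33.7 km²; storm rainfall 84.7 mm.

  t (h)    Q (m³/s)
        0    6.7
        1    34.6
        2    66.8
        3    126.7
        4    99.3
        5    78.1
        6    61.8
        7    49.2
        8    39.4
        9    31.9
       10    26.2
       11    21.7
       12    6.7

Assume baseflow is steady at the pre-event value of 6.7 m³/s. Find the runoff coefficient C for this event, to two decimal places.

ΣQ_DR = 562.0 m³/s; V = ΣQ_DR·Δt = 2.023 × 10^6 m³.
Runoff depth d = V / A = 60.04 mm.
C = d / P = 60.04 / 84.7 = 0.71.

C ≈ 0.71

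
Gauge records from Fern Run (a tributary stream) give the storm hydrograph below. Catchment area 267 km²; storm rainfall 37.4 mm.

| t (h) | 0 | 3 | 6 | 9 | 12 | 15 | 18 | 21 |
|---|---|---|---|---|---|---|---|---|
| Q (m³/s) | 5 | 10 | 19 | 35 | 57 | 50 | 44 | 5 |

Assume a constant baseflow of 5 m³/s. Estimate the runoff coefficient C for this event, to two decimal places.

ΣQ_DR = 185.0 m³/s; V = ΣQ_DR·Δt = 1.998 × 10^6 m³.
Runoff depth d = V / A = 7.483 mm.
C = d / P = 7.483 / 37.4 = 0.20.

C ≈ 0.20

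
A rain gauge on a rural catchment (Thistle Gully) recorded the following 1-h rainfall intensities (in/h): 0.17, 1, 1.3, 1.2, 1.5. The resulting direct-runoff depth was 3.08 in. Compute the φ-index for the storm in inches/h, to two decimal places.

Only the 4 blocks with intensity above φ contribute runoff: 1, 1.3, 1.2, 1.5 in/h.
Σ(I−φ)·Δt = d  ⇒  (1+1.3+1.2+1.5 − 4φ)·1 = 3.08
φ = (5.000 − 3.08/1) / 4 = 0.48 in/h.

φ ≈ 0.48 in/h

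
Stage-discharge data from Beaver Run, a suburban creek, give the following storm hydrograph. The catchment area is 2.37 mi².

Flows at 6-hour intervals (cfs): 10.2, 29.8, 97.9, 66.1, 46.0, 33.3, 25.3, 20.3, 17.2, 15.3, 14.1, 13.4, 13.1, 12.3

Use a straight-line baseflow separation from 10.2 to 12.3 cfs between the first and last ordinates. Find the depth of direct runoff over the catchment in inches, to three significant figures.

Direct runoff: 0.00, 19.44, 87.38, 55.42, 35.15, 22.29, 14.13, 8.97, 5.71, 3.65, 2.28, 1.42, 0.96, 0.00 cfs; ΣQ_DR = 256.8 cfs.
V = ΣQ_DR · Δt = 256.8 × 21600 s = 5.547 × 10^6 ft³.
Over A = 2.37 mi², depth = V / A = 1.01 in.

d ≈ 1.01 in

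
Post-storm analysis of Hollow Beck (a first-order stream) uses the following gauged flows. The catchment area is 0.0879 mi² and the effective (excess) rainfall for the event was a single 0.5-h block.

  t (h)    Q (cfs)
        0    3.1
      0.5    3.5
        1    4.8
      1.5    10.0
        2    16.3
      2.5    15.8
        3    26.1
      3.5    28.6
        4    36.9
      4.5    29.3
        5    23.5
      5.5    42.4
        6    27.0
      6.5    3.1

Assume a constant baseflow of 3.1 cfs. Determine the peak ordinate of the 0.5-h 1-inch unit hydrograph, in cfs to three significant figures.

Direct runoff: 0.0, 0.4, 1.7, 6.9, 13.2, 12.7, 23.0, 25.5, 33.8, 26.2, 20.4, 39.3, 23.9, 0.0 cfs; ΣQ_DR = 227.0 cfs, peak = 39.3 cfs.
Runoff depth d = ΣQ_DR·Δt / A = 227.0 × 1800 / (0.0879 mi²) = 2.001 in.
The 1-inch UH is the DRH scaled by (1 in)/d, so U_p = 39.3 × 1/2.001 = 19.6 cfs.

U_p ≈ 19.6 cfs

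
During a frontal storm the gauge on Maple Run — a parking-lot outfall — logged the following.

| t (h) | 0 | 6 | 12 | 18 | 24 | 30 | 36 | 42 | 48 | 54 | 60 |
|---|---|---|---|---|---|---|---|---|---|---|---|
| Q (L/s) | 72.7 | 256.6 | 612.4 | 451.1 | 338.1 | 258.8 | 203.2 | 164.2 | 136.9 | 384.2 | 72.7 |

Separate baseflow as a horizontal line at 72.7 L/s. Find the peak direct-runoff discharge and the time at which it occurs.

Q_p = 539.7 L/s at t = 12 h

Subtracting baseflow gives direct-runoff ordinates: 0.0, 183.9, 539.7, 378.4, 265.4, 186.1, 130.5, 91.5, 64.2, 311.5, 0.0 L/s.
The maximum is 539.7 L/s, occurring at the reading for t = 12 h.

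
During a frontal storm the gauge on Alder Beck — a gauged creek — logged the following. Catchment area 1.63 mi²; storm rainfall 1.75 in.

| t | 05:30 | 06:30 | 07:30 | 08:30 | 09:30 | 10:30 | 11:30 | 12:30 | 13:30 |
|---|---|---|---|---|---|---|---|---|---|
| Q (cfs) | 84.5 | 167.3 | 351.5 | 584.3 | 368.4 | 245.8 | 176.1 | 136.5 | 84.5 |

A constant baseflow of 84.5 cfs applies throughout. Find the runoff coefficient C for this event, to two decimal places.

C ≈ 0.78

ΣQ_DR = 1438 cfs; V = ΣQ_DR·Δt = 5.178 × 10^6 ft³.
Runoff depth d = V / A = 1.367 in.
C = d / P = 1.367 / 1.75 = 0.78.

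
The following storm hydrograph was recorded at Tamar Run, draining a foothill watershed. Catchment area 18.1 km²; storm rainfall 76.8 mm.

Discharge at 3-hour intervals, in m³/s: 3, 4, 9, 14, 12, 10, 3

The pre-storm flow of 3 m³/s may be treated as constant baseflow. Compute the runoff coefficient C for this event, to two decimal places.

C ≈ 0.26

ΣQ_DR = 34.00 m³/s; V = ΣQ_DR·Δt = 3.672 × 10^5 m³.
Runoff depth d = V / A = 20.29 mm.
C = d / P = 20.29 / 76.8 = 0.26.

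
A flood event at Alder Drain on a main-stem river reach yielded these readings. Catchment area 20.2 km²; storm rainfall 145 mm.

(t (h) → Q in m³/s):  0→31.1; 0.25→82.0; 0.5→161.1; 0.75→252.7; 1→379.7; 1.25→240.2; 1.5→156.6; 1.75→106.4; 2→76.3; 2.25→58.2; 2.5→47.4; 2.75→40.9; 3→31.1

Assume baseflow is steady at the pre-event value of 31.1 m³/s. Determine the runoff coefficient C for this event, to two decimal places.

ΣQ_DR = 1259 m³/s; V = ΣQ_DR·Δt = 1.133 × 10^6 m³.
Runoff depth d = V / A = 56.11 mm.
C = d / P = 56.11 / 145 = 0.39.

C ≈ 0.39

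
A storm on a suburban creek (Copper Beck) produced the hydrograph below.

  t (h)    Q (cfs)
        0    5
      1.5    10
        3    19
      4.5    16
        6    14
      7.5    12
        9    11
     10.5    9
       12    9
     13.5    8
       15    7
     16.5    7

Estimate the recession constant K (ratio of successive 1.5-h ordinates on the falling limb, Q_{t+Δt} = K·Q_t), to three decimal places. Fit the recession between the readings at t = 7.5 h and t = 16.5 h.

K ≈ 0.914

Using the recession-limb readings at t = 7.5 h and t = 16.5 h: Q falls from 12 to 7 cfs over 6 intervals.
K = (Q₂/Q₁)^(1/6) = (7/12)^(1/6) = 0.914.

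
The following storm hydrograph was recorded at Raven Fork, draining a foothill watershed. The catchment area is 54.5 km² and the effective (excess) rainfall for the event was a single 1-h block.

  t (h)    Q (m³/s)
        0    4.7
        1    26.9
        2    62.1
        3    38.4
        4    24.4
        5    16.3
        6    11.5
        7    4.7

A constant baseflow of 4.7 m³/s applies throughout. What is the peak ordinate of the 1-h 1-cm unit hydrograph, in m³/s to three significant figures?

U_p ≈ 57.4 m³/s

Direct runoff: 0.0, 22.2, 57.4, 33.7, 19.7, 11.6, 6.8, 0.0 m³/s; ΣQ_DR = 151.4 m³/s, peak = 57.4 m³/s.
Runoff depth d = ΣQ_DR·Δt / A = 151.4 × 3600 / (54.5 km²) = 10.00 mm.
The 1-cm UH is the DRH scaled by (10 mm)/d, so U_p = 57.4 × 10/10.00 = 57.4 m³/s.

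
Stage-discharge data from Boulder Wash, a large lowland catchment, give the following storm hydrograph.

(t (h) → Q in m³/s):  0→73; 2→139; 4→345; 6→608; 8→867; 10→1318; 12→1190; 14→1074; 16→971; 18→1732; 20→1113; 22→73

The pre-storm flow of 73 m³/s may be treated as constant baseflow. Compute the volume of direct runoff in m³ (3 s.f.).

Direct-runoff ordinates (Q − Q_b): 0.0, 66.0, 272.0, 535.0, 794.0, 1245.0, 1117.0, 1001.0, 898.0, 1659.0, 1040.0, 0.0 m³/s.
ΣQ_DR = 8627 m³/s.
With Δt = 2 h = 7200 s, V = ΣQ_DR · Δt = 8627 × 7200 = 6.21 × 10^7 m³.

V ≈ 6.21 × 10^7 m³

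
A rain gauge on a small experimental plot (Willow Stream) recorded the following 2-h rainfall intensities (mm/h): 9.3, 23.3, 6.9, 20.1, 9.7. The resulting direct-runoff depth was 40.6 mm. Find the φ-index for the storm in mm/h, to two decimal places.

φ ≈ 11.55 mm/h

Only the 2 blocks with intensity above φ contribute runoff: 23.3, 20.1 mm/h.
Σ(I−φ)·Δt = d  ⇒  (23.3+20.1 − 2φ)·2 = 40.6
φ = (43.40 − 40.6/2) / 2 = 11.55 mm/h.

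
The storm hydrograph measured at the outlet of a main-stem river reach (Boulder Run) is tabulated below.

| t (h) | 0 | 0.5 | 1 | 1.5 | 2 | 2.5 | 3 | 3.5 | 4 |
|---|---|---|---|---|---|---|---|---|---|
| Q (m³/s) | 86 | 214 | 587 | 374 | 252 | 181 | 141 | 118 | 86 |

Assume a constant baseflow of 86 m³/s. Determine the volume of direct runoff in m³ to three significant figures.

V ≈ 2.28 × 10^6 m³

Direct-runoff ordinates (Q − Q_b): 0.0, 128.0, 501.0, 288.0, 166.0, 95.0, 55.0, 32.0, 0.0 m³/s.
ΣQ_DR = 1265 m³/s.
With Δt = 0.5 h = 1800 s, V = ΣQ_DR · Δt = 1265 × 1800 = 2.28 × 10^6 m³.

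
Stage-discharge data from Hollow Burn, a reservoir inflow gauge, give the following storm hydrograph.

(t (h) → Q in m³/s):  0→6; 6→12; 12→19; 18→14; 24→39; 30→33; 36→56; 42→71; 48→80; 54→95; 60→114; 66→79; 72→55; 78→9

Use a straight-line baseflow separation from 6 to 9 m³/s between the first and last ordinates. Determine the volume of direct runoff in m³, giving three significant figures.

V ≈ 1.25 × 10^7 m³

Direct-runoff ordinates (Q − Q_b): 0.00, 5.77, 12.54, 7.31, 32.08, 25.85, 48.62, 63.38, 72.15, 86.92, 105.69, 70.46, 46.23, 0.00 m³/s.
ΣQ_DR = 577.0 m³/s.
With Δt = 6 h = 21600 s, V = ΣQ_DR · Δt = 577.0 × 21600 = 1.25 × 10^7 m³.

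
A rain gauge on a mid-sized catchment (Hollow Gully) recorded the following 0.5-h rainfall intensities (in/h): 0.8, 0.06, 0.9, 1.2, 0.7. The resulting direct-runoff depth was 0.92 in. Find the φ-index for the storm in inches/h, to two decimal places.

Only the 4 blocks with intensity above φ contribute runoff: 0.8, 0.9, 1.2, 0.7 in/h.
Σ(I−φ)·Δt = d  ⇒  (0.8+0.9+1.2+0.7 − 4φ)·0.5 = 0.92
φ = (3.600 − 0.92/0.5) / 4 = 0.44 in/h.

φ ≈ 0.44 in/h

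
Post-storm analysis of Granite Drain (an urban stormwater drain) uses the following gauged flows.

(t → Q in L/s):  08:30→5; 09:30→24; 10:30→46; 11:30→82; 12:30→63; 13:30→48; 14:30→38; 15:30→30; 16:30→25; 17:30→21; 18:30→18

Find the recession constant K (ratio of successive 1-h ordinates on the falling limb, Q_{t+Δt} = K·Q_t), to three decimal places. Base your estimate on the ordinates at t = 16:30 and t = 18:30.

K ≈ 0.849

Using the recession-limb readings at t = 16:30 and t = 18:30: Q falls from 25 to 18 L/s over 2 intervals.
K = (Q₂/Q₁)^(1/2) = (18/25)^(1/2) = 0.849.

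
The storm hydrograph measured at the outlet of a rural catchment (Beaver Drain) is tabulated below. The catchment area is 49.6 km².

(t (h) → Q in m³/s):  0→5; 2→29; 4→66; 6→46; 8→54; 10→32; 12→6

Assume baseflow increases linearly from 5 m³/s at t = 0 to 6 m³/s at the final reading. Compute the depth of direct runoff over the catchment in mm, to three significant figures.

d ≈ 29.0 mm

Direct runoff: 0.00, 23.83, 60.67, 40.50, 48.33, 26.17, 0.00 m³/s; ΣQ_DR = 199.5 m³/s.
V = ΣQ_DR · Δt = 199.5 × 7200 s = 1.436 × 10^6 m³.
Over A = 49.6 km², depth = V / A = 29.0 mm.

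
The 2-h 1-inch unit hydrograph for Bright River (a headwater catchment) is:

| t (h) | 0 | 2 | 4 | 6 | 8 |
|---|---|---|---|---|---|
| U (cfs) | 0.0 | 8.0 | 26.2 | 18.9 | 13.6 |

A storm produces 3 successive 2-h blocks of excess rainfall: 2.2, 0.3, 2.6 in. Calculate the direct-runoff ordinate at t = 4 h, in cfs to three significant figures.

Q ≈ 60.0 cfs

By discrete convolution, Q_j = Σ (P_i / 1 in) · U_{j−i}.
At t = 4 h (j=2): Q = (2.2/1)·26.2 + (0.3/1)·8.0 + (2.6/1)·0.0 = 60.0 cfs.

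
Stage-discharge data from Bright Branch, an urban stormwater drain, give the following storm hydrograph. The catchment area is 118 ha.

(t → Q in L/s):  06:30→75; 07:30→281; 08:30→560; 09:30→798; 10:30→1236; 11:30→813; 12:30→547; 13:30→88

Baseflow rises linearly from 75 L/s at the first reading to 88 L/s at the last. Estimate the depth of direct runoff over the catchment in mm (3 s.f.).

d ≈ 11.4 mm

Direct runoff: 0.00, 204.14, 481.29, 717.43, 1153.57, 728.71, 460.86, 0.00 L/s; ΣQ_DR = 3746 L/s.
V = ΣQ_DR · Δt = 3746 × 3600 s = 1.349 × 10^7 L.
Over A = 118 ha, depth = V / A = 11.4 mm.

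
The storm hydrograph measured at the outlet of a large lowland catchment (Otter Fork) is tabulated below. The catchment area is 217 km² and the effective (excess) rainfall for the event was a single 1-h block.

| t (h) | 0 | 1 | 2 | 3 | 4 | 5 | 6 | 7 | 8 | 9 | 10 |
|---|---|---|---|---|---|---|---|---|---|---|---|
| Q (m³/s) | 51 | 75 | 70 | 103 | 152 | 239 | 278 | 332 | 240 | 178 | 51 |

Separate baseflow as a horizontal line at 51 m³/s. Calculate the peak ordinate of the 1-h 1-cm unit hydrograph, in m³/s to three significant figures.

Direct runoff: 0.0, 24.0, 19.0, 52.0, 101.0, 188.0, 227.0, 281.0, 189.0, 127.0, 0.0 m³/s; ΣQ_DR = 1208 m³/s, peak = 281.0 m³/s.
Runoff depth d = ΣQ_DR·Δt / A = 1208 × 3600 / (217 km²) = 20.04 mm.
The 1-cm UH is the DRH scaled by (10 mm)/d, so U_p = 281.0 × 10/20.04 = 140 m³/s.

U_p ≈ 140 m³/s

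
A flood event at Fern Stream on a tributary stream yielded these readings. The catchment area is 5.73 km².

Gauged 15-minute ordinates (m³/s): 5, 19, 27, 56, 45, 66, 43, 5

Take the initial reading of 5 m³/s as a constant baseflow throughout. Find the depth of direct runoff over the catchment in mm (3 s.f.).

d ≈ 35.5 mm

Direct runoff: 0.0, 14.0, 22.0, 51.0, 40.0, 61.0, 38.0, 0.0 m³/s; ΣQ_DR = 226.0 m³/s.
V = ΣQ_DR · Δt = 226.0 × 900 s = 2.034 × 10^5 m³.
Over A = 5.73 km², depth = V / A = 35.5 mm.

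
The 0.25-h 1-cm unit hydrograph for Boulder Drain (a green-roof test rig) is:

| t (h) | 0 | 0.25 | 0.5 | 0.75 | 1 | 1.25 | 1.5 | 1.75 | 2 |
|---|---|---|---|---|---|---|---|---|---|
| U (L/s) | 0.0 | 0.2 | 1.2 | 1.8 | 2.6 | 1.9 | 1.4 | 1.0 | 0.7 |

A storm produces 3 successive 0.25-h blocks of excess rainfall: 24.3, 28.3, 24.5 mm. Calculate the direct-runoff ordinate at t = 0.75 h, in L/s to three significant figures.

By discrete convolution, Q_j = Σ (P_i / 10 mm) · U_{j−i}.
At t = 0.75 h (j=3): Q = (24.3/10)·1.8 + (28.3/10)·1.2 + (24.5/10)·0.2 = 8.26 L/s.

Q ≈ 8.26 L/s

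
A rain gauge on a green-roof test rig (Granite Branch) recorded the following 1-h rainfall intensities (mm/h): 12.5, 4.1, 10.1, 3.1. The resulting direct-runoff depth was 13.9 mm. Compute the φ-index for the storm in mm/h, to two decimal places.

Only the 2 blocks with intensity above φ contribute runoff: 12.5, 10.1 mm/h.
Σ(I−φ)·Δt = d  ⇒  (12.5+10.1 − 2φ)·1 = 13.9
φ = (22.60 − 13.9/1) / 2 = 4.35 mm/h.

φ ≈ 4.35 mm/h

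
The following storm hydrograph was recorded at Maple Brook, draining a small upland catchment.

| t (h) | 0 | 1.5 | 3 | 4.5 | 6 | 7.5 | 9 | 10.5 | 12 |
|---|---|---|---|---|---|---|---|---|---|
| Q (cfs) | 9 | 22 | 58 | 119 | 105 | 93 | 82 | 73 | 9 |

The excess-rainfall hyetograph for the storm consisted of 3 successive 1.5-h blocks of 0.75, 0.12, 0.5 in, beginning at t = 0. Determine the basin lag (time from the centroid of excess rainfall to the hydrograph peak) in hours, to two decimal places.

t_L ≈ 2.52 h

Centroid of excess rainfall: t_c = Σ P_i·t̄_i / ΣP_i = 1.9763 h (block centres at 0.75, 2.25, 3.75 h).
Hydrograph peak occurs at t = 4.5 h, so basin lag t_L = 4.5 − 1.9763 = 2.52 h.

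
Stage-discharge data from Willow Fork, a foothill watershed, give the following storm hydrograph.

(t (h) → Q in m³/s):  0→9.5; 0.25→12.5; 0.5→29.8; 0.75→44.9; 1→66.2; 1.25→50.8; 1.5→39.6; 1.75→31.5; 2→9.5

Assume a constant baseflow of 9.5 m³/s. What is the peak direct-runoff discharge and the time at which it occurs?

Subtracting baseflow gives direct-runoff ordinates: 0.0, 3.0, 20.3, 35.4, 56.7, 41.3, 30.1, 22.0, 0.0 m³/s.
The maximum is 56.7 m³/s, occurring at the reading for t = 1 h.

Q_p = 56.7 m³/s at t = 1 h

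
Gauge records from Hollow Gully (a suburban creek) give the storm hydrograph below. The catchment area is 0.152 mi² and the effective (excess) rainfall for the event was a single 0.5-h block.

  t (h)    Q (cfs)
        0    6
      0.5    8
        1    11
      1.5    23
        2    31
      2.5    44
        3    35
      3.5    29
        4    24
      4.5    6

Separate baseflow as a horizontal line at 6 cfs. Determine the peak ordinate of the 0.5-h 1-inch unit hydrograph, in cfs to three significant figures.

U_p ≈ 47.5 cfs

Direct runoff: 0.0, 2.0, 5.0, 17.0, 25.0, 38.0, 29.0, 23.0, 18.0, 0.0 cfs; ΣQ_DR = 157.0 cfs, peak = 38.0 cfs.
Runoff depth d = ΣQ_DR·Δt / A = 157.0 × 1800 / (0.152 mi²) = 0.8003 in.
The 1-inch UH is the DRH scaled by (1 in)/d, so U_p = 38.0 × 1/0.8003 = 47.5 cfs.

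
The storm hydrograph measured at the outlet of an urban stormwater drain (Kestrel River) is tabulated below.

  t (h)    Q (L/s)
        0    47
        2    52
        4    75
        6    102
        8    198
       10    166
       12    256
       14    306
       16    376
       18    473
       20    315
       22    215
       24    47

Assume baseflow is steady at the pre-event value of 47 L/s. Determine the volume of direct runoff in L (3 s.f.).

V ≈ 1.45 × 10^7 L

Direct-runoff ordinates (Q − Q_b): 0.0, 5.0, 28.0, 55.0, 151.0, 119.0, 209.0, 259.0, 329.0, 426.0, 268.0, 168.0, 0.0 L/s.
ΣQ_DR = 2017 L/s.
With Δt = 2 h = 7200 s, V = ΣQ_DR · Δt = 2017 × 7200 = 1.45 × 10^7 L.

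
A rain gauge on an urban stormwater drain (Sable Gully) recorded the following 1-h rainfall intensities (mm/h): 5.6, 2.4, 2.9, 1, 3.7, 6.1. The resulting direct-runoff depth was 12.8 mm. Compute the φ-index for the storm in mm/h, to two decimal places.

Only the 5 blocks with intensity above φ contribute runoff: 5.6, 2.4, 2.9, 3.7, 6.1 mm/h.
Σ(I−φ)·Δt = d  ⇒  (5.6+2.4+2.9+3.7+6.1 − 5φ)·1 = 12.8
φ = (20.70 − 12.8/1) / 5 = 1.58 mm/h.

φ ≈ 1.58 mm/h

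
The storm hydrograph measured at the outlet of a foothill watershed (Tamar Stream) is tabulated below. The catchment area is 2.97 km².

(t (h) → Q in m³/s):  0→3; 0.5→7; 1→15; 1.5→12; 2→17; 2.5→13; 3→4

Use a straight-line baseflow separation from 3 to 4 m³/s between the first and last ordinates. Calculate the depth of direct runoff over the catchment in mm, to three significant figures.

d ≈ 28.2 mm

Direct runoff: 0.00, 3.83, 11.67, 8.50, 13.33, 9.17, 0.00 m³/s; ΣQ_DR = 46.50 m³/s.
V = ΣQ_DR · Δt = 46.50 × 1800 s = 83700 m³.
Over A = 2.97 km², depth = V / A = 28.2 mm.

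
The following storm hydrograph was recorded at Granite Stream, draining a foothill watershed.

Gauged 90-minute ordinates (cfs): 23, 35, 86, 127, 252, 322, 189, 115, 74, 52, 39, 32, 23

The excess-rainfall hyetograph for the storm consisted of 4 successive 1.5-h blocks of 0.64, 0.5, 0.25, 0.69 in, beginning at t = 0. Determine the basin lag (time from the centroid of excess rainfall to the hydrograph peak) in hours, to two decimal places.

t_L ≈ 4.54 h

Centroid of excess rainfall: t_c = Σ P_i·t̄_i / ΣP_i = 2.9639 h (block centres at 0.75, 2.25, 3.75, 5.25 h).
Hydrograph peak occurs at t = 7.5 h, so basin lag t_L = 7.5 − 2.9639 = 4.54 h.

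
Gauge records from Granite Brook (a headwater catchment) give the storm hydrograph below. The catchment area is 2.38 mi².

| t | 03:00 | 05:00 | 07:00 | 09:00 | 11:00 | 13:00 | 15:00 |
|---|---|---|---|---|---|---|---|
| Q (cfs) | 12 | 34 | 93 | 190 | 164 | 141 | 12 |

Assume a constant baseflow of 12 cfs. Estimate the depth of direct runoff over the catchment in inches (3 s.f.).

d ≈ 0.732 in

Direct runoff: 0.0, 22.0, 81.0, 178.0, 152.0, 129.0, 0.0 cfs; ΣQ_DR = 562.0 cfs.
V = ΣQ_DR · Δt = 562.0 × 7200 s = 4.046 × 10^6 ft³.
Over A = 2.38 mi², depth = V / A = 0.732 in.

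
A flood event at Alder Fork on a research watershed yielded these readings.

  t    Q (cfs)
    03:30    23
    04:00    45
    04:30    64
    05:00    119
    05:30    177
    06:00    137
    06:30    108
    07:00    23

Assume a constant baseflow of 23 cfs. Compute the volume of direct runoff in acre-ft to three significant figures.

V ≈ 21.2 acre-ft

Direct-runoff ordinates (Q − Q_b): 0.0, 22.0, 41.0, 96.0, 154.0, 114.0, 85.0, 0.0 cfs.
ΣQ_DR = 512.0 cfs.
With Δt = 0.5 h = 1800 s, V = ΣQ_DR · Δt = 512.0 × 1800 = 9.22 × 10^5 ft³ = 21.2 acre-ft.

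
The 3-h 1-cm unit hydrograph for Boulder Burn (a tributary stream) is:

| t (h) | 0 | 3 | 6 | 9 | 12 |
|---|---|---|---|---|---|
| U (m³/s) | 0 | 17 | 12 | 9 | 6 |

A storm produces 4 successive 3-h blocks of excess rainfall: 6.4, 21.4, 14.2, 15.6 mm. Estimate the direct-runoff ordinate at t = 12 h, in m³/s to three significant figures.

By discrete convolution, Q_j = Σ (P_i / 10 mm) · U_{j−i}.
At t = 12 h (j=4): Q = (6.4/10)·6 + (21.4/10)·9 + (14.2/10)·12 + (15.6/10)·17 = 66.7 m³/s.

Q ≈ 66.7 m³/s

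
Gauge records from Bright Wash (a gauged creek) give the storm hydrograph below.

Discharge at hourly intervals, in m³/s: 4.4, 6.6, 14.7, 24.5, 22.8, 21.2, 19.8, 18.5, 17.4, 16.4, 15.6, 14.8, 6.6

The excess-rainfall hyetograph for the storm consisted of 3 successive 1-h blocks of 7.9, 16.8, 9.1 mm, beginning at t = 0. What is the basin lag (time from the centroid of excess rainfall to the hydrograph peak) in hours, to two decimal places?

t_L ≈ 1.46 h

Centroid of excess rainfall: t_c = Σ P_i·t̄_i / ΣP_i = 1.5355 h (block centres at 0.5, 1.5, 2.5 h).
Hydrograph peak occurs at t = 3 h, so basin lag t_L = 3 − 1.5355 = 1.46 h.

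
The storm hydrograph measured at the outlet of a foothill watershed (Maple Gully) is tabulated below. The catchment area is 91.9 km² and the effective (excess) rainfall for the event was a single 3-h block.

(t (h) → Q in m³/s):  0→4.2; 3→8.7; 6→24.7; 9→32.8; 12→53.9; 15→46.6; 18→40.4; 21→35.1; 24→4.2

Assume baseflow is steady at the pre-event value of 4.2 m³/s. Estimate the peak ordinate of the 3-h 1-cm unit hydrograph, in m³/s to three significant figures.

Direct runoff: 0.0, 4.5, 20.5, 28.6, 49.7, 42.4, 36.2, 30.9, 0.0 m³/s; ΣQ_DR = 212.8 m³/s, peak = 49.7 m³/s.
Runoff depth d = ΣQ_DR·Δt / A = 212.8 × 10800 / (91.9 km²) = 25.01 mm.
The 1-cm UH is the DRH scaled by (10 mm)/d, so U_p = 49.7 × 10/25.01 = 19.9 m³/s.

U_p ≈ 19.9 m³/s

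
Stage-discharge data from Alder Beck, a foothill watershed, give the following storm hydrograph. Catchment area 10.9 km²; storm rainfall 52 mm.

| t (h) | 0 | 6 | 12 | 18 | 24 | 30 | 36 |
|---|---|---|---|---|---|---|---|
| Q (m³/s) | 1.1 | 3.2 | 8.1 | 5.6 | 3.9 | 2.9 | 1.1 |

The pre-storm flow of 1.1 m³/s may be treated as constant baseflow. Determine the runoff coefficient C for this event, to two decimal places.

C ≈ 0.69

ΣQ_DR = 18.20 m³/s; V = ΣQ_DR·Δt = 3.931 × 10^5 m³.
Runoff depth d = V / A = 36.07 mm.
C = d / P = 36.07 / 52 = 0.69.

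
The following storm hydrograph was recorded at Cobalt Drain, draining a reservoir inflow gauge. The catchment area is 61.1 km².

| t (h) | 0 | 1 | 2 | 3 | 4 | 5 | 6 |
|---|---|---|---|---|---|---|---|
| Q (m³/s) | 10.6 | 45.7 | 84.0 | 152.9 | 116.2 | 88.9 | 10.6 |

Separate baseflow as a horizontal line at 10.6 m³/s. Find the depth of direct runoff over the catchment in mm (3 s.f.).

d ≈ 25.6 mm

Direct runoff: 0.0, 35.1, 73.4, 142.3, 105.6, 78.3, 0.0 m³/s; ΣQ_DR = 434.7 m³/s.
V = ΣQ_DR · Δt = 434.7 × 3600 s = 1.565 × 10^6 m³.
Over A = 61.1 km², depth = V / A = 25.6 mm.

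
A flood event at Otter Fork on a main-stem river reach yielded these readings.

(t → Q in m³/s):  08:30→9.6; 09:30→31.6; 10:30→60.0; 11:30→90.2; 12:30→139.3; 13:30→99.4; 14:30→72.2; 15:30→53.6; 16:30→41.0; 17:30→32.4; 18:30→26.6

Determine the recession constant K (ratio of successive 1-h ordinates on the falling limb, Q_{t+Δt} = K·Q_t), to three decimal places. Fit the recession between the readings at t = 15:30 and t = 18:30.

Using the recession-limb readings at t = 15:30 and t = 18:30: Q falls from 53.6 to 26.6 m³/s over 3 intervals.
K = (Q₂/Q₁)^(1/3) = (26.6/53.6)^(1/3) = 0.792.

K ≈ 0.792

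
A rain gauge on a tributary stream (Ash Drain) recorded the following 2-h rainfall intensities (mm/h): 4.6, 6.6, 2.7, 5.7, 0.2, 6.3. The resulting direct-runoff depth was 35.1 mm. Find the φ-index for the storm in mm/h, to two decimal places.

φ ≈ 1.67 mm/h

Only the 5 blocks with intensity above φ contribute runoff: 4.6, 6.6, 2.7, 5.7, 6.3 mm/h.
Σ(I−φ)·Δt = d  ⇒  (4.6+6.6+2.7+5.7+6.3 − 5φ)·2 = 35.1
φ = (25.90 − 35.1/2) / 5 = 1.67 mm/h.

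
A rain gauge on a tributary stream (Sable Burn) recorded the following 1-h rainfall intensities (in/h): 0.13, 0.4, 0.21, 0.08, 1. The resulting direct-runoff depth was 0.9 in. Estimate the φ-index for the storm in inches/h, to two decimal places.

Only the 2 blocks with intensity above φ contribute runoff: 0.4, 1 in/h.
Σ(I−φ)·Δt = d  ⇒  (0.4+1 − 2φ)·1 = 0.9
φ = (1.400 − 0.9/1) / 2 = 0.25 in/h.

φ ≈ 0.25 in/h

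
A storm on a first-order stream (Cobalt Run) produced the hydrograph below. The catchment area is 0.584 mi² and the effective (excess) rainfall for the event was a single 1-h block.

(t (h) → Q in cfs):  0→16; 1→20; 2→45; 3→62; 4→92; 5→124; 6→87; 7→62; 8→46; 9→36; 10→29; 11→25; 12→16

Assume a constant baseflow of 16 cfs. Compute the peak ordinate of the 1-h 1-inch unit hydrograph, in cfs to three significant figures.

Direct runoff: 0.0, 4.0, 29.0, 46.0, 76.0, 108.0, 71.0, 46.0, 30.0, 20.0, 13.0, 9.0, 0.0 cfs; ΣQ_DR = 452.0 cfs, peak = 108.0 cfs.
Runoff depth d = ΣQ_DR·Δt / A = 452.0 × 3600 / (0.584 mi²) = 1.199 in.
The 1-inch UH is the DRH scaled by (1 in)/d, so U_p = 108.0 × 1/1.199 = 90.0 cfs.

U_p ≈ 90.0 cfs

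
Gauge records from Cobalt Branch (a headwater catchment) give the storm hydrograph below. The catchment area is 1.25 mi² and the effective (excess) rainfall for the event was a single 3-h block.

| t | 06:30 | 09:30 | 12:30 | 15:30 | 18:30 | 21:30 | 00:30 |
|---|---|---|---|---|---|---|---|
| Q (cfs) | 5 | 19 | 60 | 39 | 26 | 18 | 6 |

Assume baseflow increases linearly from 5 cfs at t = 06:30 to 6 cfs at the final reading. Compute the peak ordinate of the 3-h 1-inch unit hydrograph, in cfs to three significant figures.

Direct runoff: 0.00, 13.83, 54.67, 33.50, 20.33, 12.17, 0.00 cfs; ΣQ_DR = 134.5 cfs, peak = 54.67 cfs.
Runoff depth d = ΣQ_DR·Δt / A = 134.5 × 10800 / (1.25 mi²) = 0.5002 in.
The 1-inch UH is the DRH scaled by (1 in)/d, so U_p = 54.67 × 1/0.5002 = 109 cfs.

U_p ≈ 109 cfs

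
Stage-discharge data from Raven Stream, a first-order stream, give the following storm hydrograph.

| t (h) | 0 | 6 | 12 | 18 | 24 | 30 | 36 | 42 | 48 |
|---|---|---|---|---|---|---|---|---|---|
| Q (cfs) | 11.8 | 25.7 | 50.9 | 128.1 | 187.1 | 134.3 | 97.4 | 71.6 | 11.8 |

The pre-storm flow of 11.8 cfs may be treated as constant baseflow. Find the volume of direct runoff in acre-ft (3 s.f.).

V ≈ 304 acre-ft

Direct-runoff ordinates (Q − Q_b): 0.0, 13.9, 39.1, 116.3, 175.3, 122.5, 85.6, 59.8, 0.0 cfs.
ΣQ_DR = 612.5 cfs.
With Δt = 6 h = 21600 s, V = ΣQ_DR · Δt = 612.5 × 21600 = 1.32 × 10^7 ft³ = 304 acre-ft.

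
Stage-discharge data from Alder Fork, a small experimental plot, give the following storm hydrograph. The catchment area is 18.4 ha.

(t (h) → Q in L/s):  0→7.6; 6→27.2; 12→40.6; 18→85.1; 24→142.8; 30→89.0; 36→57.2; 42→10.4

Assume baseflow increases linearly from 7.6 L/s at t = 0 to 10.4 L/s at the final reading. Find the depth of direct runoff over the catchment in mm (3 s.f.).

Direct runoff: 0.00, 19.20, 32.20, 76.30, 133.60, 79.40, 47.20, 0.00 L/s; ΣQ_DR = 387.9 L/s.
V = ΣQ_DR · Δt = 387.9 × 21600 s = 8.379 × 10^6 L.
Over A = 18.4 ha, depth = V / A = 45.5 mm.

d ≈ 45.5 mm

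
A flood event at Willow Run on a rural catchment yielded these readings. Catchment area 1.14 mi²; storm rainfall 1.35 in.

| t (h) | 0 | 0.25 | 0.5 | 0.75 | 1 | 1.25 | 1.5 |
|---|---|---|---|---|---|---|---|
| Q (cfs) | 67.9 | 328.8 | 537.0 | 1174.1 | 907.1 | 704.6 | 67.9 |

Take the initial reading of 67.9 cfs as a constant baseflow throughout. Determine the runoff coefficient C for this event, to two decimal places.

ΣQ_DR = 3312 cfs; V = ΣQ_DR·Δt = 2.981 × 10^6 ft³.
Runoff depth d = V / A = 1.126 in.
C = d / P = 1.126 / 1.35 = 0.83.

C ≈ 0.83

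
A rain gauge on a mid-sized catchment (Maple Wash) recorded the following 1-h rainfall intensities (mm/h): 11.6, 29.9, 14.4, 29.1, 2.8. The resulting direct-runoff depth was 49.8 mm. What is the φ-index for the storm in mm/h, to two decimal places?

Only the 4 blocks with intensity above φ contribute runoff: 11.6, 29.9, 14.4, 29.1 mm/h.
Σ(I−φ)·Δt = d  ⇒  (11.6+29.9+14.4+29.1 − 4φ)·1 = 49.8
φ = (85.00 − 49.8/1) / 4 = 8.80 mm/h.

φ ≈ 8.80 mm/h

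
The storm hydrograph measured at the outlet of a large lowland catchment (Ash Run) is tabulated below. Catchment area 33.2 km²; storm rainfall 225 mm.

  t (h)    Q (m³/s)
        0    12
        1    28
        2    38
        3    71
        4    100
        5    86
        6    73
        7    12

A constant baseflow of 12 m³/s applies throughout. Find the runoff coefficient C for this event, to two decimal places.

C ≈ 0.16

ΣQ_DR = 324.0 m³/s; V = ΣQ_DR·Δt = 1.166 × 10^6 m³.
Runoff depth d = V / A = 35.13 mm.
C = d / P = 35.13 / 225 = 0.16.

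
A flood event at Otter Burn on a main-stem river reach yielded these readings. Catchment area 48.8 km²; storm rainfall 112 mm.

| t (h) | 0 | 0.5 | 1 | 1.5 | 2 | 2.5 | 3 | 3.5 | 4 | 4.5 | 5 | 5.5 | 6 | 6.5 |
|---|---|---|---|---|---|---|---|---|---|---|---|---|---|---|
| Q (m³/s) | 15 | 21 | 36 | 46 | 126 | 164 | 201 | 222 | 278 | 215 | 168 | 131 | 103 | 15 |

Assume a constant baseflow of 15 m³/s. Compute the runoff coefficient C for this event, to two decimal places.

C ≈ 0.50

ΣQ_DR = 1531 m³/s; V = ΣQ_DR·Δt = 2.756 × 10^6 m³.
Runoff depth d = V / A = 56.47 mm.
C = d / P = 56.47 / 112 = 0.50.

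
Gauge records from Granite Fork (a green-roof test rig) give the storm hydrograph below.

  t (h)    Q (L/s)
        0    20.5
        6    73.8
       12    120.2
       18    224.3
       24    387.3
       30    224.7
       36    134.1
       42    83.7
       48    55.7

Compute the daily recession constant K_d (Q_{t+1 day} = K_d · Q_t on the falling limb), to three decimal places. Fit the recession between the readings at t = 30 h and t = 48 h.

K_d ≈ 0.156

Between t = 30 h and t = 48 h the flow falls from 224.7 to 55.7 L/s over 3×6 h = 18 h.
Per-interval ratio K = (55.7/224.7)^(1/3) = 0.6282; K_d = K^(24/6) = 0.156.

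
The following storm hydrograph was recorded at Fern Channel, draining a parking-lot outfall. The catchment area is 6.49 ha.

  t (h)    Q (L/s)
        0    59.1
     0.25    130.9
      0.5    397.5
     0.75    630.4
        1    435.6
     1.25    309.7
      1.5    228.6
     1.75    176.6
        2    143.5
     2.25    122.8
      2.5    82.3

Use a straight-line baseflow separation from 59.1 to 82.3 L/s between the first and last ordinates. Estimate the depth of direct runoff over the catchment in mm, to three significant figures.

Direct runoff: 0.00, 69.48, 333.76, 564.34, 367.22, 239.00, 155.58, 101.26, 65.84, 42.82, 0.00 L/s; ΣQ_DR = 1939 L/s.
V = ΣQ_DR · Δt = 1939 × 900 s = 1.745 × 10^6 L.
Over A = 6.49 ha, depth = V / A = 26.9 mm.

d ≈ 26.9 mm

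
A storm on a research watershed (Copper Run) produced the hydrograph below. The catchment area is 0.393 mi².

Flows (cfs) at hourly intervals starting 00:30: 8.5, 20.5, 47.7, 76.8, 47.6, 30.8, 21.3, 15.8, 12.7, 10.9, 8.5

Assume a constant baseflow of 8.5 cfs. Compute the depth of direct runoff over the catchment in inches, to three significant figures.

d ≈ 0.819 in

Direct runoff: 0.0, 12.0, 39.2, 68.3, 39.1, 22.3, 12.8, 7.3, 4.2, 2.4, 0.0 cfs; ΣQ_DR = 207.6 cfs.
V = ΣQ_DR · Δt = 207.6 × 3600 s = 7.474 × 10^5 ft³.
Over A = 0.393 mi², depth = V / A = 0.819 in.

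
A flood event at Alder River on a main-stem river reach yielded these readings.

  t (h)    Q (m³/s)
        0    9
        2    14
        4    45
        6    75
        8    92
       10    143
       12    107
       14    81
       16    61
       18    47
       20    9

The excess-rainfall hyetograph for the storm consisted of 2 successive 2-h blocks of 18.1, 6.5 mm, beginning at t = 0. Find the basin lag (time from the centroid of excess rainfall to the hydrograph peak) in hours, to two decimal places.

Centroid of excess rainfall: t_c = Σ P_i·t̄_i / ΣP_i = 1.5285 h (block centres at 1, 3 h).
Hydrograph peak occurs at t = 10 h, so basin lag t_L = 10 − 1.5285 = 8.47 h.

t_L ≈ 8.47 h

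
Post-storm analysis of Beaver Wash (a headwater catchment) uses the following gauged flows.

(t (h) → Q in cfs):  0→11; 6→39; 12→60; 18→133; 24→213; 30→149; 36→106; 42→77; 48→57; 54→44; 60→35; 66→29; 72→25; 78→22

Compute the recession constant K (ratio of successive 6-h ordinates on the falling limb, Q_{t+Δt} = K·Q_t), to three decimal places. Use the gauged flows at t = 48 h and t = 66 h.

Using the recession-limb readings at t = 48 h and t = 66 h: Q falls from 57 to 29 cfs over 3 intervals.
K = (Q₂/Q₁)^(1/3) = (29/57)^(1/3) = 0.798.

K ≈ 0.798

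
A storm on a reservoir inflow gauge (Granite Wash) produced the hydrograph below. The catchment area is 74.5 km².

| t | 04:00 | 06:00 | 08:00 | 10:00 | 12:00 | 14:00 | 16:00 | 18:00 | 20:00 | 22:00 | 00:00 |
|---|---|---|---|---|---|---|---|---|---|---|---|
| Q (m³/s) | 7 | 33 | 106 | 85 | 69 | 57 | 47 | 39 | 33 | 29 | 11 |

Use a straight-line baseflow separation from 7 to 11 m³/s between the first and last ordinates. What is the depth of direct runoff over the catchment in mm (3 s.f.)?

Direct runoff: 0.00, 25.60, 98.20, 76.80, 60.40, 48.00, 37.60, 29.20, 22.80, 18.40, 0.00 m³/s; ΣQ_DR = 417.0 m³/s.
V = ΣQ_DR · Δt = 417.0 × 7200 s = 3.002 × 10^6 m³.
Over A = 74.5 km², depth = V / A = 40.3 mm.

d ≈ 40.3 mm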